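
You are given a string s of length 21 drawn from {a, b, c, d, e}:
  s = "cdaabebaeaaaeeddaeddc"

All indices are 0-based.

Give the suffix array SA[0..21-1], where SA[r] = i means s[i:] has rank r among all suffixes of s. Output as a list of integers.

[9, 2, 10, 3, 7, 16, 11, 6, 4, 20, 0, 1, 15, 19, 14, 18, 8, 5, 13, 17, 12]

rank→(start, suffix):
  0 → (9, 'aaaeeddaeddc')
  1 → (2, 'aabebaeaaaeeddaeddc')
  2 → (10, 'aaeeddaeddc')
  3 → (3, 'abebaeaaaeeddaeddc')
  4 → (7, 'aeaaaeeddaeddc')
  5 → (16, 'aeddc')
  6 → (11, 'aeeddaeddc')
  7 → (6, 'baeaaaeeddaeddc')
  8 → (4, 'bebaeaaaeeddaeddc')
  9 → (20, 'c')
  10 → (0, 'cdaabebaeaaaeeddaeddc')
  11 → (1, 'daabebaeaaaeeddaeddc')
  12 → (15, 'daeddc')
  13 → (19, 'dc')
  14 → (14, 'ddaeddc')
  15 → (18, 'ddc')
  16 → (8, 'eaaaeeddaeddc')
  17 → (5, 'ebaeaaaeeddaeddc')
  18 → (13, 'eddaeddc')
  19 → (17, 'eddc')
  20 → (12, 'eeddaeddc')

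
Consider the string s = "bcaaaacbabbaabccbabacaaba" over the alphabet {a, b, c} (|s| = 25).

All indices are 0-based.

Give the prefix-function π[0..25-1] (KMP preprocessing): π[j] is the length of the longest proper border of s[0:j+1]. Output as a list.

π[0] = 0
j=1 s[j]='c': π[1]=0 (border '')
j=2 s[j]='a': π[2]=0 (border '')
j=3 s[j]='a': π[3]=0 (border '')
j=4 s[j]='a': π[4]=0 (border '')
j=5 s[j]='a': π[5]=0 (border '')
j=6 s[j]='c': π[6]=0 (border '')
j=7 s[j]='b': π[7]=1 (border 'b')
j=8 s[j]='a': k: 1→0; π[8]=0 (border '')
j=9 s[j]='b': π[9]=1 (border 'b')
j=10 s[j]='b': k: 1→0; π[10]=1 (border 'b')
j=11 s[j]='a': k: 1→0; π[11]=0 (border '')
j=12 s[j]='a': π[12]=0 (border '')
j=13 s[j]='b': π[13]=1 (border 'b')
j=14 s[j]='c': π[14]=2 (border 'bc')
j=15 s[j]='c': k: 2→0; π[15]=0 (border '')
j=16 s[j]='b': π[16]=1 (border 'b')
j=17 s[j]='a': k: 1→0; π[17]=0 (border '')
j=18 s[j]='b': π[18]=1 (border 'b')
j=19 s[j]='a': k: 1→0; π[19]=0 (border '')
j=20 s[j]='c': π[20]=0 (border '')
j=21 s[j]='a': π[21]=0 (border '')
j=22 s[j]='a': π[22]=0 (border '')
j=23 s[j]='b': π[23]=1 (border 'b')
j=24 s[j]='a': k: 1→0; π[24]=0 (border '')

[0, 0, 0, 0, 0, 0, 0, 1, 0, 1, 1, 0, 0, 1, 2, 0, 1, 0, 1, 0, 0, 0, 0, 1, 0]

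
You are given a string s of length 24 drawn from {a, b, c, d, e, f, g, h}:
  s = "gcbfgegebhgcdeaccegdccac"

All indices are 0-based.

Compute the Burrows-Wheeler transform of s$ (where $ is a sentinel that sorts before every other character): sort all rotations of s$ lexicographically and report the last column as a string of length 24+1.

cceceacgdagcgcdgcgb$heefb

rank  rotation                   last
    0  $gcbfgegebhgcdeaccegdccac  c
    1  ac$gcbfgegebhgcdeaccegdcc  c
    2  accegdccac$gcbfgegebhgcde  e
    3  bfgegebhgcdeaccegdccac$gc  c
    4  bhgcdeaccegdccac$gcbfgege  e
    5  c$gcbfgegebhgcdeaccegdcca  a
    6  cac$gcbfgegebhgcdeaccegdc  c
    7  cbfgegebhgcdeaccegdccac$g  g
    8  ccac$gcbfgegebhgcdeaccegd  d
    9  ccegdccac$gcbfgegebhgcdea  a
   10  cdeaccegdccac$gcbfgegebhg  g
   11  cegdccac$gcbfgegebhgcdeac  c
   12  dccac$gcbfgegebhgcdeacceg  g
   13  deaccegdccac$gcbfgegebhgc  c
   14  eaccegdccac$gcbfgegebhgcd  d
   15  ebhgcdeaccegdccac$gcbfgeg  g
   16  egdccac$gcbfgegebhgcdeacc  c
   17  egebhgcdeaccegdccac$gcbfg  g
   18  fgegebhgcdeaccegdccac$gcb  b
   19  gcbfgegebhgcdeaccegdccac$  $
   20  gcdeaccegdccac$gcbfgegebh  h
   21  gdccac$gcbfgegebhgcdeacce  e
   22  gebhgcdeaccegdccac$gcbfge  e
   23  gegebhgcdeaccegdccac$gcbf  f
   24  hgcdeaccegdccac$gcbfgegeb  b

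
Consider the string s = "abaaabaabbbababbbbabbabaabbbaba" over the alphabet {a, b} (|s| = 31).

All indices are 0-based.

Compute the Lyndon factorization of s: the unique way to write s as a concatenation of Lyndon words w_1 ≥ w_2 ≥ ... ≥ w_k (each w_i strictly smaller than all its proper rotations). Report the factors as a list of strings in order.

["ab", "aaabaabbbababbbbabbabaabbbab", "a"]

emit factor 1: 'ab' (i=0, period=2)
emit factor 2: 'aaabaabbbababbbbabbabaabbbab' (i=2, period=28)
emit factor 3: 'a' (i=30, period=1)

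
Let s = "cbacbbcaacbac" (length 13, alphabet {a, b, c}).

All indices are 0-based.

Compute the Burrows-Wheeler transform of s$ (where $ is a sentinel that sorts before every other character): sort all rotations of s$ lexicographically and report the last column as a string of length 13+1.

rank  rotation        last
    0  $cbacbbcaacbac  c
    1  aacbac$cbacbbc  c
    2  ac$cbacbbcaacb  b
    3  acbac$cbacbbca  a
    4  acbbcaacbac$cb  b
    5  bac$cbacbbcaac  c
    6  bacbbcaacbac$c  c
    7  bbcaacbac$cbac  c
    8  bcaacbac$cbacb  b
    9  c$cbacbbcaacba  a
   10  caacbac$cbacbb  b
   11  cbac$cbacbbcaa  a
   12  cbacbbcaacbac$  $
   13  cbbcaacbac$cba  a

ccbabcccbaba$a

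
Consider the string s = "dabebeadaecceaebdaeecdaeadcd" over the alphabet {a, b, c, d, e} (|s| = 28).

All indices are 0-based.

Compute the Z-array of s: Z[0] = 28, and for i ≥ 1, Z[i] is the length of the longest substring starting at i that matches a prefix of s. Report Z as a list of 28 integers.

Z[0]=28
i=1: outside box; Z[1]=0
i=2: outside box; Z[2]=0
i=3: outside box; Z[3]=0
i=4: outside box; Z[4]=0
i=5: outside box; Z[5]=0
i=6: outside box; Z[6]=0
i=7: outside box; Z[7]=2 grow→box=[7,9)
i=8: min(r-i=1, Z[1]=0)=0; Z[8]=0
i=9: outside box; Z[9]=0
i=10: outside box; Z[10]=0
i=11: outside box; Z[11]=0
i=12: outside box; Z[12]=0
i=13: outside box; Z[13]=0
i=14: outside box; Z[14]=0
i=15: outside box; Z[15]=0
i=16: outside box; Z[16]=2 grow→box=[16,18)
i=17: min(r-i=1, Z[1]=0)=0; Z[17]=0
i=18: outside box; Z[18]=0
i=19: outside box; Z[19]=0
i=20: outside box; Z[20]=0
i=21: outside box; Z[21]=2 grow→box=[21,23)
i=22: min(r-i=1, Z[1]=0)=0; Z[22]=0
i=23: outside box; Z[23]=0
i=24: outside box; Z[24]=0
i=25: outside box; Z[25]=1 grow→box=[25,26)
i=26: outside box; Z[26]=0
i=27: outside box; Z[27]=1 grow→box=[27,28)

[28, 0, 0, 0, 0, 0, 0, 2, 0, 0, 0, 0, 0, 0, 0, 0, 2, 0, 0, 0, 0, 2, 0, 0, 0, 1, 0, 1]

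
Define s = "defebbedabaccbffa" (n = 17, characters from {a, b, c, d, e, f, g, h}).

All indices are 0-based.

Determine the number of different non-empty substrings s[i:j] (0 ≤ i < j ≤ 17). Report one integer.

142

rank→(start, suffix):
  0 → (16, 'a')
  1 → (8, 'abaccbffa')
  2 → (10, 'accbffa')
  3 → (9, 'baccbffa')
  4 → (4, 'bbedabaccbffa')
  5 → (5, 'bedabaccbffa')
  6 → (13, 'bffa')
  7 → (12, 'cbffa')
  8 → (11, 'ccbffa')
  9 → (7, 'dabaccbffa')
  10 → (0, 'defebbedabaccbffa')
  11 → (3, 'ebbedabaccbffa')
  12 → (6, 'edabaccbffa')
  13 → (1, 'efebbedabaccbffa')
  14 → (15, 'fa')
  15 → (2, 'febbedabaccbffa')
  16 → (14, 'ffa')

SA = [16, 8, 10, 9, 4, 5, 13, 12, 11, 7, 0, 3, 6, 1, 15, 2, 14]
rank  pair      lcp
   1  s[16:],s[8:]  1  'a'
   2  s[8:],s[10:]  1  'a'
   3  s[10:],s[9:]  0  ''
   4  s[9:],s[4:]  1  'b'
   5  s[4:],s[5:]  1  'b'
   6  s[5:],s[13:]  1  'b'
   7  s[13:],s[12:]  0  ''
   8  s[12:],s[11:]  1  'c'
   9  s[11:],s[7:]  0  ''
  10  s[7:],s[0:]  1  'd'
  11  s[0:],s[3:]  0  ''
  12  s[3:],s[6:]  1  'e'
  13  s[6:],s[1:]  1  'e'
  14  s[1:],s[15:]  0  ''
  15  s[15:],s[2:]  1  'f'
  16  s[2:],s[14:]  1  'f'

n(n+1)/2 = 17·18/2 = 153
Σ LCP = 0 + 1 + 1 + 0 + 1 + 1 + 1 + 0 + 1 + 0 + 1 + 0 + 1 + 1 + 0 + 1 + 1 = 11
distinct = 153 − 11 = 142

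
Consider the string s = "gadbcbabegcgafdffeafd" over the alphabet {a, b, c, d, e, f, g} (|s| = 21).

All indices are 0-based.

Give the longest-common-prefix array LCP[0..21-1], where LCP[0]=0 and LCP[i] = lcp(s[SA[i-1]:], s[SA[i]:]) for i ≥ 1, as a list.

rank | idx | suffix
   0 |   6 | abegcgafdffeafd
   1 |   1 | adbcbabegcgafdffeafd
   2 |  18 | afd
   3 |  12 | afdffeafd
   4 |   5 | babegcgafdffeafd
   5 |   3 | bcbabegcgafdffeafd
   6 |   7 | begcgafdffeafd
   7 |   4 | cbabegcgafdffeafd
   8 |  10 | cgafdffeafd
   9 |  20 | d
  10 |   2 | dbcbabegcgafdffeafd
  11 |  14 | dffeafd
  12 |  17 | eafd
  13 |   8 | egcgafdffeafd
  14 |  19 | fd
  15 |  13 | fdffeafd
  16 |  16 | feafd
  17 |  15 | ffeafd
  18 |   0 | gadbcbabegcgafdffeafd
  19 |  11 | gafdffeafd
  20 |   9 | gcgafdffeafd

SA = [6, 1, 18, 12, 5, 3, 7, 4, 10, 20, 2, 14, 17, 8, 19, 13, 16, 15, 0, 11, 9]
rank  pair      lcp
   1  s[6:],s[1:]  1  'a'
   2  s[1:],s[18:]  1  'a'
   3  s[18:],s[12:]  3  'afd'
   4  s[12:],s[5:]  0  ''
   5  s[5:],s[3:]  1  'b'
   6  s[3:],s[7:]  1  'b'
   7  s[7:],s[4:]  0  ''
   8  s[4:],s[10:]  1  'c'
   9  s[10:],s[20:]  0  ''
  10  s[20:],s[2:]  1  'd'
  11  s[2:],s[14:]  1  'd'
  12  s[14:],s[17:]  0  ''
  13  s[17:],s[8:]  1  'e'
  14  s[8:],s[19:]  0  ''
  15  s[19:],s[13:]  2  'fd'
  16  s[13:],s[16:]  1  'f'
  17  s[16:],s[15:]  1  'f'
  18  s[15:],s[0:]  0  ''
  19  s[0:],s[11:]  2  'ga'
  20  s[11:],s[9:]  1  'g'

[0, 1, 1, 3, 0, 1, 1, 0, 1, 0, 1, 1, 0, 1, 0, 2, 1, 1, 0, 2, 1]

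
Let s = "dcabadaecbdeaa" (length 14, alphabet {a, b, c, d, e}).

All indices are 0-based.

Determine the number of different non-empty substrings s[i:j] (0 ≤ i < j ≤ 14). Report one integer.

sorted suffixes:
  #0 SA[0]=13  'a'
  #1 SA[1]=12  'aa'
  #2 SA[2]=2  'abadaecbdeaa'
  #3 SA[3]=4  'adaecbdeaa'
  #4 SA[4]=6  'aecbdeaa'
  #5 SA[5]=3  'badaecbdeaa'
  #6 SA[6]=9  'bdeaa'
  #7 SA[7]=1  'cabadaecbdeaa'
  #8 SA[8]=8  'cbdeaa'
  #9 SA[9]=5  'daecbdeaa'
  #10 SA[10]=0  'dcabadaecbdeaa'
  #11 SA[11]=10  'deaa'
  #12 SA[12]=11  'eaa'
  #13 SA[13]=7  'ecbdeaa'

SA = [13, 12, 2, 4, 6, 3, 9, 1, 8, 5, 0, 10, 11, 7]
rank  pair      lcp
   1  s[13:],s[12:]  1  'a'
   2  s[12:],s[2:]  1  'a'
   3  s[2:],s[4:]  1  'a'
   4  s[4:],s[6:]  1  'a'
   5  s[6:],s[3:]  0  ''
   6  s[3:],s[9:]  1  'b'
   7  s[9:],s[1:]  0  ''
   8  s[1:],s[8:]  1  'c'
   9  s[8:],s[5:]  0  ''
  10  s[5:],s[0:]  1  'd'
  11  s[0:],s[10:]  1  'd'
  12  s[10:],s[11:]  0  ''
  13  s[11:],s[7:]  1  'e'

n(n+1)/2 = 14·15/2 = 105
Σ LCP = 0 + 1 + 1 + 1 + 1 + 0 + 1 + 0 + 1 + 0 + 1 + 1 + 0 + 1 = 9
distinct = 105 − 9 = 96

96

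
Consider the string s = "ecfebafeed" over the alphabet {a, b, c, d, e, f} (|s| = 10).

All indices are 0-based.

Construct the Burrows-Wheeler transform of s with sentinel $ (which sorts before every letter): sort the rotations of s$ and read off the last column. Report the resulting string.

rank  rotation     last
    0  $ecfebafeed  d
    1  afeed$ecfeb  b
    2  bafeed$ecfe  e
    3  cfebafeed$e  e
    4  d$ecfebafee  e
    5  ebafeed$ecf  f
    6  ecfebafeed$  $
    7  ed$ecfebafe  e
    8  eed$ecfebaf  f
    9  febafeed$ec  c
   10  feed$ecfeba  a

dbeeef$efca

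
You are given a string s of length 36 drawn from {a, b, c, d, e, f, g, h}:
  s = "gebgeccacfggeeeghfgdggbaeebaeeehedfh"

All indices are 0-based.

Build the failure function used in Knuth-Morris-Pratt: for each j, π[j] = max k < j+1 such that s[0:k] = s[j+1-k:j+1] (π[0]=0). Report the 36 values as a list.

[0, 0, 0, 1, 2, 0, 0, 0, 0, 0, 1, 1, 2, 0, 0, 1, 0, 0, 1, 0, 1, 1, 0, 0, 0, 0, 0, 0, 0, 0, 0, 0, 0, 0, 0, 0]

π[0] = 0
j=1 s[j]='e': π[1]=0 (border '')
j=2 s[j]='b': π[2]=0 (border '')
j=3 s[j]='g': π[3]=1 (border 'g')
j=4 s[j]='e': π[4]=2 (border 'ge')
j=5 s[j]='c': k: 2→0; π[5]=0 (border '')
j=6 s[j]='c': π[6]=0 (border '')
j=7 s[j]='a': π[7]=0 (border '')
j=8 s[j]='c': π[8]=0 (border '')
j=9 s[j]='f': π[9]=0 (border '')
j=10 s[j]='g': π[10]=1 (border 'g')
j=11 s[j]='g': k: 1→0; π[11]=1 (border 'g')
j=12 s[j]='e': π[12]=2 (border 'ge')
j=13 s[j]='e': k: 2→0; π[13]=0 (border '')
j=14 s[j]='e': π[14]=0 (border '')
j=15 s[j]='g': π[15]=1 (border 'g')
j=16 s[j]='h': k: 1→0; π[16]=0 (border '')
j=17 s[j]='f': π[17]=0 (border '')
j=18 s[j]='g': π[18]=1 (border 'g')
j=19 s[j]='d': k: 1→0; π[19]=0 (border '')
j=20 s[j]='g': π[20]=1 (border 'g')
j=21 s[j]='g': k: 1→0; π[21]=1 (border 'g')
j=22 s[j]='b': k: 1→0; π[22]=0 (border '')
j=23 s[j]='a': π[23]=0 (border '')
j=24 s[j]='e': π[24]=0 (border '')
j=25 s[j]='e': π[25]=0 (border '')
j=26 s[j]='b': π[26]=0 (border '')
j=27 s[j]='a': π[27]=0 (border '')
j=28 s[j]='e': π[28]=0 (border '')
j=29 s[j]='e': π[29]=0 (border '')
j=30 s[j]='e': π[30]=0 (border '')
j=31 s[j]='h': π[31]=0 (border '')
j=32 s[j]='e': π[32]=0 (border '')
j=33 s[j]='d': π[33]=0 (border '')
j=34 s[j]='f': π[34]=0 (border '')
j=35 s[j]='h': π[35]=0 (border '')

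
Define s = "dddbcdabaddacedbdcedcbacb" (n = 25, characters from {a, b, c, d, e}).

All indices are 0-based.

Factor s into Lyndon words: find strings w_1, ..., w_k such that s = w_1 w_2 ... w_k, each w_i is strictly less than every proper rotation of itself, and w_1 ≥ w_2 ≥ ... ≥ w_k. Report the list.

emit factor 1: 'd' (i=0, period=1)
emit factor 2: 'd' (i=1, period=1)
emit factor 3: 'd' (i=2, period=1)
emit factor 4: 'bcd' (i=3, period=3)
emit factor 5: 'abaddacedbdcedcbacb' (i=6, period=19)

["d", "d", "d", "bcd", "abaddacedbdcedcbacb"]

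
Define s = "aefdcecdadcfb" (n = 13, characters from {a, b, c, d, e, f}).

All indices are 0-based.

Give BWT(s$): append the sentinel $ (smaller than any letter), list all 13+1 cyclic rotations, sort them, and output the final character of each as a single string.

bd$feddcfacace

rank  rotation        last
    0  $aefdcecdadcfb  b
    1  adcfb$aefdcecd  d
    2  aefdcecdadcfb$  $
    3  b$aefdcecdadcf  f
    4  cdadcfb$aefdce  e
    5  cecdadcfb$aefd  d
    6  cfb$aefdcecdad  d
    7  dadcfb$aefdcec  c
    8  dcecdadcfb$aef  f
    9  dcfb$aefdcecda  a
   10  ecdadcfb$aefdc  c
   11  efdcecdadcfb$a  a
   12  fb$aefdcecdadc  c
   13  fdcecdadcfb$ae  e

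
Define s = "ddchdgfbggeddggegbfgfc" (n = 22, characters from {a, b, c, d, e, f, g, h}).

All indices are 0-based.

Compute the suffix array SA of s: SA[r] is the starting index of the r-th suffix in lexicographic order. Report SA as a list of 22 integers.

[17, 7, 21, 2, 1, 0, 11, 4, 12, 10, 15, 6, 20, 18, 16, 9, 14, 5, 19, 8, 13, 3]

sorted suffixes:
  #0 SA[0]=17  'bfgfc'
  #1 SA[1]=7  'bggeddggegbfgfc'
  #2 SA[2]=21  'c'
  #3 SA[3]=2  'chdgfbggeddggegbfgfc'
  #4 SA[4]=1  'dchdgfbggeddggegbfgfc'
  #5 SA[5]=0  'ddchdgfbggeddggegbfgfc'
  #6 SA[6]=11  'ddggegbfgfc'
  #7 SA[7]=4  'dgfbggeddggegbfgfc'
  #8 SA[8]=12  'dggegbfgfc'
  #9 SA[9]=10  'eddggegbfgfc'
  #10 SA[10]=15  'egbfgfc'
  #11 SA[11]=6  'fbggeddggegbfgfc'
  #12 SA[12]=20  'fc'
  #13 SA[13]=18  'fgfc'
  #14 SA[14]=16  'gbfgfc'
  #15 SA[15]=9  'geddggegbfgfc'
  #16 SA[16]=14  'gegbfgfc'
  #17 SA[17]=5  'gfbggeddggegbfgfc'
  #18 SA[18]=19  'gfc'
  #19 SA[19]=8  'ggeddggegbfgfc'
  #20 SA[20]=13  'ggegbfgfc'
  #21 SA[21]=3  'hdgfbggeddggegbfgfc'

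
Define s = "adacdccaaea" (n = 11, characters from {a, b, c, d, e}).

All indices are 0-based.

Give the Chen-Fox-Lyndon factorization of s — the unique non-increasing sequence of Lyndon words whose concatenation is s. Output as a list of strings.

emit factor 1: 'ad' (i=0, period=2)
emit factor 2: 'acdcc' (i=2, period=5)
emit factor 3: 'aae' (i=7, period=3)
emit factor 4: 'a' (i=10, period=1)

["ad", "acdcc", "aae", "a"]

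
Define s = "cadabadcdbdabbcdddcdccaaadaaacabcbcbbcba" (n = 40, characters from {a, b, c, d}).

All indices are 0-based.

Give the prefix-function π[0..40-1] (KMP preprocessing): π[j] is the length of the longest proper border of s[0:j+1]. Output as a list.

[0, 0, 0, 0, 0, 0, 0, 1, 0, 0, 0, 0, 0, 0, 1, 0, 0, 0, 1, 0, 1, 1, 2, 0, 0, 0, 0, 0, 0, 1, 2, 0, 1, 0, 1, 0, 0, 1, 0, 0]

π[0] = 0
j=1 s[j]='a': π[1]=0 (border '')
j=2 s[j]='d': π[2]=0 (border '')
j=3 s[j]='a': π[3]=0 (border '')
j=4 s[j]='b': π[4]=0 (border '')
j=5 s[j]='a': π[5]=0 (border '')
j=6 s[j]='d': π[6]=0 (border '')
j=7 s[j]='c': π[7]=1 (border 'c')
j=8 s[j]='d': k: 1→0; π[8]=0 (border '')
j=9 s[j]='b': π[9]=0 (border '')
j=10 s[j]='d': π[10]=0 (border '')
j=11 s[j]='a': π[11]=0 (border '')
j=12 s[j]='b': π[12]=0 (border '')
j=13 s[j]='b': π[13]=0 (border '')
j=14 s[j]='c': π[14]=1 (border 'c')
j=15 s[j]='d': k: 1→0; π[15]=0 (border '')
j=16 s[j]='d': π[16]=0 (border '')
j=17 s[j]='d': π[17]=0 (border '')
j=18 s[j]='c': π[18]=1 (border 'c')
j=19 s[j]='d': k: 1→0; π[19]=0 (border '')
j=20 s[j]='c': π[20]=1 (border 'c')
j=21 s[j]='c': k: 1→0; π[21]=1 (border 'c')
j=22 s[j]='a': π[22]=2 (border 'ca')
j=23 s[j]='a': k: 2→0; π[23]=0 (border '')
j=24 s[j]='a': π[24]=0 (border '')
j=25 s[j]='d': π[25]=0 (border '')
j=26 s[j]='a': π[26]=0 (border '')
j=27 s[j]='a': π[27]=0 (border '')
j=28 s[j]='a': π[28]=0 (border '')
j=29 s[j]='c': π[29]=1 (border 'c')
j=30 s[j]='a': π[30]=2 (border 'ca')
j=31 s[j]='b': k: 2→0; π[31]=0 (border '')
j=32 s[j]='c': π[32]=1 (border 'c')
j=33 s[j]='b': k: 1→0; π[33]=0 (border '')
j=34 s[j]='c': π[34]=1 (border 'c')
j=35 s[j]='b': k: 1→0; π[35]=0 (border '')
j=36 s[j]='b': π[36]=0 (border '')
j=37 s[j]='c': π[37]=1 (border 'c')
j=38 s[j]='b': k: 1→0; π[38]=0 (border '')
j=39 s[j]='a': π[39]=0 (border '')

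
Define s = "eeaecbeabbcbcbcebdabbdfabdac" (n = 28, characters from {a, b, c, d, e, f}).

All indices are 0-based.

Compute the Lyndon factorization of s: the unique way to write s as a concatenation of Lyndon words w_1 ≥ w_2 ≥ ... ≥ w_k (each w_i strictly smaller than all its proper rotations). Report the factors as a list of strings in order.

["e", "e", "aecbe", "abbcbcbcebdabbdfabdac"]

emit factor 1: 'e' (i=0, period=1)
emit factor 2: 'e' (i=1, period=1)
emit factor 3: 'aecbe' (i=2, period=5)
emit factor 4: 'abbcbcbcebdabbdfabdac' (i=7, period=21)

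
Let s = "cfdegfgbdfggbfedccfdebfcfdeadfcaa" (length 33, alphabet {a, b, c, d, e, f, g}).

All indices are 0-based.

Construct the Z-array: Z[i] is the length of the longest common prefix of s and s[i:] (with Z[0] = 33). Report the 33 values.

Z[0]=33
i=1: outside box; Z[1]=0
i=2: outside box; Z[2]=0
i=3: outside box; Z[3]=0
i=4: outside box; Z[4]=0
i=5: outside box; Z[5]=0
i=6: outside box; Z[6]=0
i=7: outside box; Z[7]=0
i=8: outside box; Z[8]=0
i=9: outside box; Z[9]=0
i=10: outside box; Z[10]=0
i=11: outside box; Z[11]=0
i=12: outside box; Z[12]=0
i=13: outside box; Z[13]=0
i=14: outside box; Z[14]=0
i=15: outside box; Z[15]=0
i=16: outside box; Z[16]=1 grow→box=[16,17)
i=17: outside box; Z[17]=4 grow→box=[17,21)
i=18: min(r-i=3, Z[1]=0)=0; Z[18]=0
i=19: min(r-i=2, Z[2]=0)=0; Z[19]=0
i=20: min(r-i=1, Z[3]=0)=0; Z[20]=0
i=21: outside box; Z[21]=0
i=22: outside box; Z[22]=0
i=23: outside box; Z[23]=4 grow→box=[23,27)
i=24: min(r-i=3, Z[1]=0)=0; Z[24]=0
i=25: min(r-i=2, Z[2]=0)=0; Z[25]=0
i=26: min(r-i=1, Z[3]=0)=0; Z[26]=0
i=27: outside box; Z[27]=0
i=28: outside box; Z[28]=0
i=29: outside box; Z[29]=0
i=30: outside box; Z[30]=1 grow→box=[30,31)
i=31: outside box; Z[31]=0
i=32: outside box; Z[32]=0

[33, 0, 0, 0, 0, 0, 0, 0, 0, 0, 0, 0, 0, 0, 0, 0, 1, 4, 0, 0, 0, 0, 0, 4, 0, 0, 0, 0, 0, 0, 1, 0, 0]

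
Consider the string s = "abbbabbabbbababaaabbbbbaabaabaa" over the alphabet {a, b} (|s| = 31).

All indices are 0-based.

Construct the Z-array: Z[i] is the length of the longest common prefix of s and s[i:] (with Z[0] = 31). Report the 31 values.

[31, 0, 0, 0, 3, 0, 0, 6, 0, 0, 0, 2, 0, 2, 0, 1, 1, 4, 0, 0, 0, 0, 0, 1, 2, 0, 1, 2, 0, 1, 1]

Z[0]=31
i=1: outside box; Z[1]=0
i=2: outside box; Z[2]=0
i=3: outside box; Z[3]=0
i=4: outside box; Z[4]=3 scan→box=[4,7)
i=5: min(r-i=2, Z[1]=0)=0; Z[5]=0
i=6: min(r-i=1, Z[2]=0)=0; Z[6]=0
i=7: outside box; Z[7]=6 scan→box=[7,13)
i=8: min(r-i=5, Z[1]=0)=0; Z[8]=0
i=9: min(r-i=4, Z[2]=0)=0; Z[9]=0
i=10: min(r-i=3, Z[3]=0)=0; Z[10]=0
i=11: min(r-i=2, Z[4]=3)=2; Z[11]=2
i=12: min(r-i=1, Z[5]=0)=0; Z[12]=0
i=13: outside box; Z[13]=2 scan→box=[13,15)
i=14: min(r-i=1, Z[1]=0)=0; Z[14]=0
i=15: outside box; Z[15]=1 scan→box=[15,16)
i=16: outside box; Z[16]=1 scan→box=[16,17)
i=17: outside box; Z[17]=4 scan→box=[17,21)
i=18: min(r-i=3, Z[1]=0)=0; Z[18]=0
i=19: min(r-i=2, Z[2]=0)=0; Z[19]=0
i=20: min(r-i=1, Z[3]=0)=0; Z[20]=0
i=21: outside box; Z[21]=0
i=22: outside box; Z[22]=0
i=23: outside box; Z[23]=1 scan→box=[23,24)
i=24: outside box; Z[24]=2 scan→box=[24,26)
i=25: min(r-i=1, Z[1]=0)=0; Z[25]=0
i=26: outside box; Z[26]=1 scan→box=[26,27)
i=27: outside box; Z[27]=2 scan→box=[27,29)
i=28: min(r-i=1, Z[1]=0)=0; Z[28]=0
i=29: outside box; Z[29]=1 scan→box=[29,30)
i=30: outside box; Z[30]=1 scan→box=[30,31)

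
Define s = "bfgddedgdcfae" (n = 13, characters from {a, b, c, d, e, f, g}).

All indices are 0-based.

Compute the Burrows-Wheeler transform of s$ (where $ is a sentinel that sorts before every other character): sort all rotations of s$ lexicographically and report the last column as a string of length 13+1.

ef$dggdeadcbdf

rank  rotation        last
    0  $bfgddedgdcfae  e
    1  ae$bfgddedgdcf  f
    2  bfgddedgdcfae$  $
    3  cfae$bfgddedgd  d
    4  dcfae$bfgddedg  g
    5  ddedgdcfae$bfg  g
    6  dedgdcfae$bfgd  d
    7  dgdcfae$bfgdde  e
    8  e$bfgddedgdcfa  a
    9  edgdcfae$bfgdd  d
   10  fae$bfgddedgdc  c
   11  fgddedgdcfae$b  b
   12  gdcfae$bfgdded  d
   13  gddedgdcfae$bf  f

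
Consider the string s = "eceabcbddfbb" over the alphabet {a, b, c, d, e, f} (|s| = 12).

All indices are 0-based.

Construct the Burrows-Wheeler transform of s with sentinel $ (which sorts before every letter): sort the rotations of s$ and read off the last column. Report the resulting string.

rank  rotation       last
    0  $eceabcbddfbb  b
    1  abcbddfbb$ece  e
    2  b$eceabcbddfb  b
    3  bb$eceabcbddf  f
    4  bcbddfbb$ecea  a
    5  bddfbb$eceabc  c
    6  cbddfbb$eceab  b
    7  ceabcbddfbb$e  e
    8  ddfbb$eceabcb  b
    9  dfbb$eceabcbd  d
   10  eabcbddfbb$ec  c
   11  eceabcbddfbb$  $
   12  fbb$eceabcbdd  d

bebfacbebdc$d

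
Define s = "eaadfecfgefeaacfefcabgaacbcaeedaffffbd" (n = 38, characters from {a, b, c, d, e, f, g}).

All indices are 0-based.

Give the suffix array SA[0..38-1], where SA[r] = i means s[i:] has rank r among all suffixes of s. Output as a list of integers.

rank→(start, suffix):
  0 → (22, 'aacbcaeedaffffbd')
  1 → (12, 'aacfefcabgaacbcaeedaffffbd')
  2 → (1, 'aadfecfgefeaacfefcabgaacbcaeedaffffbd')
  3 → (19, 'abgaacbcaeedaffffbd')
  4 → (23, 'acbcaeedaffffbd')
  5 → (13, 'acfefcabgaacbcaeedaffffbd')
  6 → (2, 'adfecfgefeaacfefcabgaacbcaeedaffffbd')
  7 → (27, 'aeedaffffbd')
  8 → (31, 'affffbd')
  9 → (25, 'bcaeedaffffbd')
  10 → (36, 'bd')
  11 → (20, 'bgaacbcaeedaffffbd')
  12 → (18, 'cabgaacbcaeedaffffbd')
  13 → (26, 'caeedaffffbd')
  14 → (24, 'cbcaeedaffffbd')
  15 → (14, 'cfefcabgaacbcaeedaffffbd')
  16 → (6, 'cfgefeaacfefcabgaacbcaeedaffffbd')
  17 → (37, 'd')
  18 → (30, 'daffffbd')
  19 → (3, 'dfecfgefeaacfefcabgaacbcaeedaffffbd')
  20 → (11, 'eaacfefcabgaacbcaeedaffffbd')
  21 → (0, 'eaadfecfgefeaacfefcabgaacbcaeedaffffbd')
  22 → (5, 'ecfgefeaacfefcabgaacbcaeedaffffbd')
  23 → (29, 'edaffffbd')
  24 → (28, 'eedaffffbd')
  25 → (16, 'efcabgaacbcaeedaffffbd')
  26 → (9, 'efeaacfefcabgaacbcaeedaffffbd')
  27 → (35, 'fbd')
  28 → (17, 'fcabgaacbcaeedaffffbd')
  29 → (10, 'feaacfefcabgaacbcaeedaffffbd')
  30 → (4, 'fecfgefeaacfefcabgaacbcaeedaffffbd')
  31 → (15, 'fefcabgaacbcaeedaffffbd')
  32 → (34, 'ffbd')
  33 → (33, 'fffbd')
  34 → (32, 'ffffbd')
  35 → (7, 'fgefeaacfefcabgaacbcaeedaffffbd')
  36 → (21, 'gaacbcaeedaffffbd')
  37 → (8, 'gefeaacfefcabgaacbcaeedaffffbd')

[22, 12, 1, 19, 23, 13, 2, 27, 31, 25, 36, 20, 18, 26, 24, 14, 6, 37, 30, 3, 11, 0, 5, 29, 28, 16, 9, 35, 17, 10, 4, 15, 34, 33, 32, 7, 21, 8]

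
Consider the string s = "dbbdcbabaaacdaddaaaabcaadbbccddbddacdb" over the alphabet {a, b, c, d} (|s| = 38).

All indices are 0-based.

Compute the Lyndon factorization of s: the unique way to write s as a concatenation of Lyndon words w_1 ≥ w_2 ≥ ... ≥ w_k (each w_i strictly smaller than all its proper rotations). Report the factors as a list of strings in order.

emit factor 1: 'd' (i=0, period=1)
emit factor 2: 'bbdc' (i=1, period=4)
emit factor 3: 'b' (i=5, period=1)
emit factor 4: 'ab' (i=6, period=2)
emit factor 5: 'aaacdadd' (i=8, period=8)
emit factor 6: 'aaaabcaadbbccddbddacdb' (i=16, period=22)

["d", "bbdc", "b", "ab", "aaacdadd", "aaaabcaadbbccddbddacdb"]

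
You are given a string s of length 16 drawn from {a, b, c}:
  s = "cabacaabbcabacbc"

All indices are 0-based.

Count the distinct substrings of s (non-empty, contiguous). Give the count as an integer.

110

rank | idx | suffix
   0 |   5 | aabbcabacbc
   1 |   1 | abacaabbcabacbc
   2 |  10 | abacbc
   3 |   6 | abbcabacbc
   4 |   3 | acaabbcabacbc
   5 |  12 | acbc
   6 |   2 | bacaabbcabacbc
   7 |  11 | bacbc
   8 |   7 | bbcabacbc
   9 |  14 | bc
  10 |   8 | bcabacbc
  11 |  15 | c
  12 |   4 | caabbcabacbc
  13 |   0 | cabacaabbcabacbc
  14 |   9 | cabacbc
  15 |  13 | cbc

SA = [5, 1, 10, 6, 3, 12, 2, 11, 7, 14, 8, 15, 4, 0, 9, 13]
i: (SA[i-1],SA[i]) lcp shared
  1: (5,1) 1 'a'
  2: (1,10) 4 'abac'
  3: (10,6) 2 'ab'
  4: (6,3) 1 'a'
  5: (3,12) 2 'ac'
  6: (12,2) 0 ''
  7: (2,11) 3 'bac'
  8: (11,7) 1 'b'
  9: (7,14) 1 'b'
  10: (14,8) 2 'bc'
  11: (8,15) 0 ''
  12: (15,4) 1 'c'
  13: (4,0) 2 'ca'
  14: (0,9) 5 'cabac'
  15: (9,13) 1 'c'

n(n+1)/2 = 16·17/2 = 136
Σ LCP = 0 + 1 + 4 + 2 + 1 + 2 + 0 + 3 + 1 + 1 + 2 + 0 + 1 + 2 + 5 + 1 = 26
distinct = 136 − 26 = 110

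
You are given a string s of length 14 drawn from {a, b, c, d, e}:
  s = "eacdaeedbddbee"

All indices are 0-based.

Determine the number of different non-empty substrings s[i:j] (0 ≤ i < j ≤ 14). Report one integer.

rank→(start, suffix):
  0 → (1, 'acdaeedbddbee')
  1 → (4, 'aeedbddbee')
  2 → (8, 'bddbee')
  3 → (11, 'bee')
  4 → (2, 'cdaeedbddbee')
  5 → (3, 'daeedbddbee')
  6 → (7, 'dbddbee')
  7 → (10, 'dbee')
  8 → (9, 'ddbee')
  9 → (13, 'e')
  10 → (0, 'eacdaeedbddbee')
  11 → (6, 'edbddbee')
  12 → (12, 'ee')
  13 → (5, 'eedbddbee')

SA = [1, 4, 8, 11, 2, 3, 7, 10, 9, 13, 0, 6, 12, 5]
[i] adj suffixes → lcp
  [1] 1/4 → 1 ('a')
  [2] 4/8 → 0 ('')
  [3] 8/11 → 1 ('b')
  [4] 11/2 → 0 ('')
  [5] 2/3 → 0 ('')
  [6] 3/7 → 1 ('d')
  [7] 7/10 → 2 ('db')
  [8] 10/9 → 1 ('d')
  [9] 9/13 → 0 ('')
  [10] 13/0 → 1 ('e')
  [11] 0/6 → 1 ('e')
  [12] 6/12 → 1 ('e')
  [13] 12/5 → 2 ('ee')

n(n+1)/2 = 14·15/2 = 105
Σ LCP = 0 + 1 + 0 + 1 + 0 + 0 + 1 + 2 + 1 + 0 + 1 + 1 + 1 + 2 = 11
distinct = 105 − 11 = 94

94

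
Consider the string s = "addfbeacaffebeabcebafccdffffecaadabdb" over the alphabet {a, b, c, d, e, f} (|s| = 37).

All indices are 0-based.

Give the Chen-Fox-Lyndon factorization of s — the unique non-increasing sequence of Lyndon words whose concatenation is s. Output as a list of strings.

["addfbe", "acaffebe", "abcebafccdffffec", "aadabdb"]

emit factor 1: 'addfbe' (i=0, period=6)
emit factor 2: 'acaffebe' (i=6, period=8)
emit factor 3: 'abcebafccdffffec' (i=14, period=16)
emit factor 4: 'aadabdb' (i=30, period=7)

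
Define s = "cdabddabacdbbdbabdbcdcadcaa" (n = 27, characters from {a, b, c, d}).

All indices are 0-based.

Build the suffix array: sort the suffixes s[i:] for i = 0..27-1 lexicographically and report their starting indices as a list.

[26, 25, 6, 15, 2, 8, 22, 14, 7, 11, 18, 12, 16, 3, 24, 21, 0, 9, 19, 5, 1, 13, 10, 17, 23, 20, 4]

sorted suffixes:
  #0 SA[0]=26  'a'
  #1 SA[1]=25  'aa'
  #2 SA[2]=6  'abacdbbdbabdbcdcadcaa'
  #3 SA[3]=15  'abdbcdcadcaa'
  #4 SA[4]=2  'abddabacdbbdbabdbcdcadcaa'
  #5 SA[5]=8  'acdbbdbabdbcdcadcaa'
  #6 SA[6]=22  'adcaa'
  #7 SA[7]=14  'babdbcdcadcaa'
  #8 SA[8]=7  'bacdbbdbabdbcdcadcaa'
  #9 SA[9]=11  'bbdbabdbcdcadcaa'
  #10 SA[10]=18  'bcdcadcaa'
  #11 SA[11]=12  'bdbabdbcdcadcaa'
  #12 SA[12]=16  'bdbcdcadcaa'
  #13 SA[13]=3  'bddabacdbbdbabdbcdcadcaa'
  #14 SA[14]=24  'caa'
  #15 SA[15]=21  'cadcaa'
  #16 SA[16]=0  'cdabddabacdbbdbabdbcdcadcaa'
  #17 SA[17]=9  'cdbbdbabdbcdcadcaa'
  #18 SA[18]=19  'cdcadcaa'
  #19 SA[19]=5  'dabacdbbdbabdbcdcadcaa'
  #20 SA[20]=1  'dabddabacdbbdbabdbcdcadcaa'
  #21 SA[21]=13  'dbabdbcdcadcaa'
  #22 SA[22]=10  'dbbdbabdbcdcadcaa'
  #23 SA[23]=17  'dbcdcadcaa'
  #24 SA[24]=23  'dcaa'
  #25 SA[25]=20  'dcadcaa'
  #26 SA[26]=4  'ddabacdbbdbabdbcdcadcaa'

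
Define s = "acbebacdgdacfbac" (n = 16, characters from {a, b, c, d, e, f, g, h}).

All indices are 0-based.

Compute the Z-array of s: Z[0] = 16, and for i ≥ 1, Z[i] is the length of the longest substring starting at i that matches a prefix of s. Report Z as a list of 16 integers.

[16, 0, 0, 0, 0, 2, 0, 0, 0, 0, 2, 0, 0, 0, 2, 0]

Z[0]=16
i=1: fresh scan; Z[1]=0
i=2: fresh scan; Z[2]=0
i=3: fresh scan; Z[3]=0
i=4: fresh scan; Z[4]=0
i=5: fresh scan; Z[5]=2 grow→box=[5,7)
i=6: min(r-i=1, Z[1]=0)=0; Z[6]=0
i=7: fresh scan; Z[7]=0
i=8: fresh scan; Z[8]=0
i=9: fresh scan; Z[9]=0
i=10: fresh scan; Z[10]=2 grow→box=[10,12)
i=11: min(r-i=1, Z[1]=0)=0; Z[11]=0
i=12: fresh scan; Z[12]=0
i=13: fresh scan; Z[13]=0
i=14: fresh scan; Z[14]=2 grow→box=[14,16)
i=15: min(r-i=1, Z[1]=0)=0; Z[15]=0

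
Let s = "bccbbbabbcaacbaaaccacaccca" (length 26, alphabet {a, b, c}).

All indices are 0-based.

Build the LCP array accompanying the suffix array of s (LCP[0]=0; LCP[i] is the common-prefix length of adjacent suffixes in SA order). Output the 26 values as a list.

sorted suffixes:
  #0 SA[0]=25  'a'
  #1 SA[1]=14  'aaaccacaccca'
  #2 SA[2]=10  'aacbaaaccacaccca'
  #3 SA[3]=15  'aaccacaccca'
  #4 SA[4]=6  'abbcaacbaaaccacaccca'
  #5 SA[5]=19  'acaccca'
  #6 SA[6]=11  'acbaaaccacaccca'
  #7 SA[7]=16  'accacaccca'
  #8 SA[8]=21  'accca'
  #9 SA[9]=13  'baaaccacaccca'
  #10 SA[10]=5  'babbcaacbaaaccacaccca'
  #11 SA[11]=4  'bbabbcaacbaaaccacaccca'
  #12 SA[12]=3  'bbbabbcaacbaaaccacaccca'
  #13 SA[13]=7  'bbcaacbaaaccacaccca'
  #14 SA[14]=8  'bcaacbaaaccacaccca'
  #15 SA[15]=0  'bccbbbabbcaacbaaaccacaccca'
  #16 SA[16]=24  'ca'
  #17 SA[17]=9  'caacbaaaccacaccca'
  #18 SA[18]=18  'cacaccca'
  #19 SA[19]=20  'caccca'
  #20 SA[20]=12  'cbaaaccacaccca'
  #21 SA[21]=2  'cbbbabbcaacbaaaccacaccca'
  #22 SA[22]=23  'cca'
  #23 SA[23]=17  'ccacaccca'
  #24 SA[24]=1  'ccbbbabbcaacbaaaccacaccca'
  #25 SA[25]=22  'ccca'

SA = [25, 14, 10, 15, 6, 19, 11, 16, 21, 13, 5, 4, 3, 7, 8, 0, 24, 9, 18, 20, 12, 2, 23, 17, 1, 22]
[i] adj suffixes → lcp
  [1] 25/14 → 1 ('a')
  [2] 14/10 → 2 ('aa')
  [3] 10/15 → 3 ('aac')
  [4] 15/6 → 1 ('a')
  [5] 6/19 → 1 ('a')
  [6] 19/11 → 2 ('ac')
  [7] 11/16 → 2 ('ac')
  [8] 16/21 → 3 ('acc')
  [9] 21/13 → 0 ('')
  [10] 13/5 → 2 ('ba')
  [11] 5/4 → 1 ('b')
  [12] 4/3 → 2 ('bb')
  [13] 3/7 → 2 ('bb')
  [14] 7/8 → 1 ('b')
  [15] 8/0 → 2 ('bc')
  [16] 0/24 → 0 ('')
  [17] 24/9 → 2 ('ca')
  [18] 9/18 → 2 ('ca')
  [19] 18/20 → 3 ('cac')
  [20] 20/12 → 1 ('c')
  [21] 12/2 → 2 ('cb')
  [22] 2/23 → 1 ('c')
  [23] 23/17 → 3 ('cca')
  [24] 17/1 → 2 ('cc')
  [25] 1/22 → 2 ('cc')

[0, 1, 2, 3, 1, 1, 2, 2, 3, 0, 2, 1, 2, 2, 1, 2, 0, 2, 2, 3, 1, 2, 1, 3, 2, 2]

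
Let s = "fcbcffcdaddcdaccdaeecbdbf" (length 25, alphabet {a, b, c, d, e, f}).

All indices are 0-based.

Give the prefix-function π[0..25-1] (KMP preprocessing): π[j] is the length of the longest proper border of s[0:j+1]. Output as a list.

π[0] = 0
j=1 s[j]='c': π[1]=0 (border '')
j=2 s[j]='b': π[2]=0 (border '')
j=3 s[j]='c': π[3]=0 (border '')
j=4 s[j]='f': π[4]=1 (border 'f')
j=5 s[j]='f': k: 1→0; π[5]=1 (border 'f')
j=6 s[j]='c': π[6]=2 (border 'fc')
j=7 s[j]='d': k: 2→0; π[7]=0 (border '')
j=8 s[j]='a': π[8]=0 (border '')
j=9 s[j]='d': π[9]=0 (border '')
j=10 s[j]='d': π[10]=0 (border '')
j=11 s[j]='c': π[11]=0 (border '')
j=12 s[j]='d': π[12]=0 (border '')
j=13 s[j]='a': π[13]=0 (border '')
j=14 s[j]='c': π[14]=0 (border '')
j=15 s[j]='c': π[15]=0 (border '')
j=16 s[j]='d': π[16]=0 (border '')
j=17 s[j]='a': π[17]=0 (border '')
j=18 s[j]='e': π[18]=0 (border '')
j=19 s[j]='e': π[19]=0 (border '')
j=20 s[j]='c': π[20]=0 (border '')
j=21 s[j]='b': π[21]=0 (border '')
j=22 s[j]='d': π[22]=0 (border '')
j=23 s[j]='b': π[23]=0 (border '')
j=24 s[j]='f': π[24]=1 (border 'f')

[0, 0, 0, 0, 1, 1, 2, 0, 0, 0, 0, 0, 0, 0, 0, 0, 0, 0, 0, 0, 0, 0, 0, 0, 1]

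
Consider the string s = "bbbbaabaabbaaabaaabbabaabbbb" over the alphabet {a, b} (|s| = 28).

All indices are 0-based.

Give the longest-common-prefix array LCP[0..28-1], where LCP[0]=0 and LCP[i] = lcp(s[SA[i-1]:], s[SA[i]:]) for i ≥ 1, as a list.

[0, 4, 2, 5, 3, 5, 4, 1, 4, 6, 2, 4, 3, 0, 1, 5, 3, 4, 5, 2, 1, 2, 4, 3, 2, 3, 3, 4]

rank | idx | suffix
   0 |  11 | aaabaaabbabaabbbb
   1 |  15 | aaabbabaabbbb
   2 |  12 | aabaaabbabaabbbb
   3 |   4 | aabaabbaaabaaabbabaabbbb
   4 |   7 | aabbaaabaaabbabaabbbb
   5 |  16 | aabbabaabbbb
   6 |  22 | aabbbb
   7 |  13 | abaaabbabaabbbb
   8 |   5 | abaabbaaabaaabbabaabbbb
   9 |  20 | abaabbbb
  10 |   8 | abbaaabaaabbabaabbbb
  11 |  17 | abbabaabbbb
  12 |  23 | abbbb
  13 |  27 | b
  14 |  10 | baaabaaabbabaabbbb
  15 |  14 | baaabbabaabbbb
  16 |   3 | baabaabbaaabaaabbabaabbbb
  17 |   6 | baabbaaabaaabbabaabbbb
  18 |  21 | baabbbb
  19 |  19 | babaabbbb
  20 |  26 | bb
  21 |   9 | bbaaabaaabbabaabbbb
  22 |   2 | bbaabaabbaaabaaabbabaabbbb
  23 |  18 | bbabaabbbb
  24 |  25 | bbb
  25 |   1 | bbbaabaabbaaabaaabbabaabbbb
  26 |  24 | bbbb
  27 |   0 | bbbbaabaabbaaabaaabbabaabbbb

SA = [11, 15, 12, 4, 7, 16, 22, 13, 5, 20, 8, 17, 23, 27, 10, 14, 3, 6, 21, 19, 26, 9, 2, 18, 25, 1, 24, 0]
rank  pair      lcp
   1  s[11:],s[15:]  4  'aaab'
   2  s[15:],s[12:]  2  'aa'
   3  s[12:],s[4:]  5  'aabaa'
   4  s[4:],s[7:]  3  'aab'
   5  s[7:],s[16:]  5  'aabba'
   6  s[16:],s[22:]  4  'aabb'
   7  s[22:],s[13:]  1  'a'
   8  s[13:],s[5:]  4  'abaa'
   9  s[5:],s[20:]  6  'abaabb'
  10  s[20:],s[8:]  2  'ab'
  11  s[8:],s[17:]  4  'abba'
  12  s[17:],s[23:]  3  'abb'
  13  s[23:],s[27:]  0  ''
  14  s[27:],s[10:]  1  'b'
  15  s[10:],s[14:]  5  'baaab'
  16  s[14:],s[3:]  3  'baa'
  17  s[3:],s[6:]  4  'baab'
  18  s[6:],s[21:]  5  'baabb'
  19  s[21:],s[19:]  2  'ba'
  20  s[19:],s[26:]  1  'b'
  21  s[26:],s[9:]  2  'bb'
  22  s[9:],s[2:]  4  'bbaa'
  23  s[2:],s[18:]  3  'bba'
  24  s[18:],s[25:]  2  'bb'
  25  s[25:],s[1:]  3  'bbb'
  26  s[1:],s[24:]  3  'bbb'
  27  s[24:],s[0:]  4  'bbbb'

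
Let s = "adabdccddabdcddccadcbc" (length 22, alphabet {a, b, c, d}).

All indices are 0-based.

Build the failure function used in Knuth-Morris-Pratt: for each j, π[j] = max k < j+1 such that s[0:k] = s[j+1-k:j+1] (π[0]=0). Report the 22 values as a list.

π[0] = 0
j=1 s[j]='d': π[1]=0 (border '')
j=2 s[j]='a': π[2]=1 (border 'a')
j=3 s[j]='b': k: 1→0; π[3]=0 (border '')
j=4 s[j]='d': π[4]=0 (border '')
j=5 s[j]='c': π[5]=0 (border '')
j=6 s[j]='c': π[6]=0 (border '')
j=7 s[j]='d': π[7]=0 (border '')
j=8 s[j]='d': π[8]=0 (border '')
j=9 s[j]='a': π[9]=1 (border 'a')
j=10 s[j]='b': k: 1→0; π[10]=0 (border '')
j=11 s[j]='d': π[11]=0 (border '')
j=12 s[j]='c': π[12]=0 (border '')
j=13 s[j]='d': π[13]=0 (border '')
j=14 s[j]='d': π[14]=0 (border '')
j=15 s[j]='c': π[15]=0 (border '')
j=16 s[j]='c': π[16]=0 (border '')
j=17 s[j]='a': π[17]=1 (border 'a')
j=18 s[j]='d': π[18]=2 (border 'ad')
j=19 s[j]='c': k: 2→0; π[19]=0 (border '')
j=20 s[j]='b': π[20]=0 (border '')
j=21 s[j]='c': π[21]=0 (border '')

[0, 0, 1, 0, 0, 0, 0, 0, 0, 1, 0, 0, 0, 0, 0, 0, 0, 1, 2, 0, 0, 0]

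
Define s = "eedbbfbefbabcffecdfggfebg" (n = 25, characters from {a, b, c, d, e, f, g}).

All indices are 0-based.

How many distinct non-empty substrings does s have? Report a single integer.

305

rank→(start, suffix):
  0 → (10, 'abcffecdfggfebg')
  1 → (9, 'babcffecdfggfebg')
  2 → (3, 'bbfbefbabcffecdfggfebg')
  3 → (11, 'bcffecdfggfebg')
  4 → (6, 'befbabcffecdfggfebg')
  5 → (4, 'bfbefbabcffecdfggfebg')
  6 → (23, 'bg')
  7 → (16, 'cdfggfebg')
  8 → (12, 'cffecdfggfebg')
  9 → (2, 'dbbfbefbabcffecdfggfebg')
  10 → (17, 'dfggfebg')
  11 → (22, 'ebg')
  12 → (15, 'ecdfggfebg')
  13 → (1, 'edbbfbefbabcffecdfggfebg')
  14 → (0, 'eedbbfbefbabcffecdfggfebg')
  15 → (7, 'efbabcffecdfggfebg')
  16 → (8, 'fbabcffecdfggfebg')
  17 → (5, 'fbefbabcffecdfggfebg')
  18 → (21, 'febg')
  19 → (14, 'fecdfggfebg')
  20 → (13, 'ffecdfggfebg')
  21 → (18, 'fggfebg')
  22 → (24, 'g')
  23 → (20, 'gfebg')
  24 → (19, 'ggfebg')

SA = [10, 9, 3, 11, 6, 4, 23, 16, 12, 2, 17, 22, 15, 1, 0, 7, 8, 5, 21, 14, 13, 18, 24, 20, 19]
[i] adj suffixes → lcp
  [1] 10/9 → 0 ('')
  [2] 9/3 → 1 ('b')
  [3] 3/11 → 1 ('b')
  [4] 11/6 → 1 ('b')
  [5] 6/4 → 1 ('b')
  [6] 4/23 → 1 ('b')
  [7] 23/16 → 0 ('')
  [8] 16/12 → 1 ('c')
  [9] 12/2 → 0 ('')
  [10] 2/17 → 1 ('d')
  [11] 17/22 → 0 ('')
  [12] 22/15 → 1 ('e')
  [13] 15/1 → 1 ('e')
  [14] 1/0 → 1 ('e')
  [15] 0/7 → 1 ('e')
  [16] 7/8 → 0 ('')
  [17] 8/5 → 2 ('fb')
  [18] 5/21 → 1 ('f')
  [19] 21/14 → 2 ('fe')
  [20] 14/13 → 1 ('f')
  [21] 13/18 → 1 ('f')
  [22] 18/24 → 0 ('')
  [23] 24/20 → 1 ('g')
  [24] 20/19 → 1 ('g')

n(n+1)/2 = 25·26/2 = 325
Σ LCP = 0 + 0 + 1 + 1 + 1 + 1 + 1 + 0 + 1 + 0 + 1 + 0 + 1 + 1 + 1 + 1 + 0 + 2 + 1 + 2 + 1 + 1 + 0 + 1 + 1 = 20
distinct = 325 − 20 = 305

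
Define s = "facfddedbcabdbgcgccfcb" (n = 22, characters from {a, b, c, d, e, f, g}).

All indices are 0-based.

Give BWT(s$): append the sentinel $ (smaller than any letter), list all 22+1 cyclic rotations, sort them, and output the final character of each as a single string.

bcfcdadbfgcagebfdd$cccb

rank  rotation                 last
    0  $facfddedbcabdbgcgccfcb  b
    1  abdbgcgccfcb$facfddedbc  c
    2  acfddedbcabdbgcgccfcb$f  f
    3  b$facfddedbcabdbgcgccfc  c
    4  bcabdbgcgccfcb$facfdded  d
    5  bdbgcgccfcb$facfddedbca  a
    6  bgcgccfcb$facfddedbcabd  d
    7  cabdbgcgccfcb$facfddedb  b
    8  cb$facfddedbcabdbgcgccf  f
    9  ccfcb$facfddedbcabdbgcg  g
   10  cfcb$facfddedbcabdbgcgc  c
   11  cfddedbcabdbgcgccfcb$fa  a
   12  cgccfcb$facfddedbcabdbg  g
   13  dbcabdbgcgccfcb$facfdde  e
   14  dbgcgccfcb$facfddedbcab  b
   15  ddedbcabdbgcgccfcb$facf  f
   16  dedbcabdbgcgccfcb$facfd  d
   17  edbcabdbgcgccfcb$facfdd  d
   18  facfddedbcabdbgcgccfcb$  $
   19  fcb$facfddedbcabdbgcgcc  c
   20  fddedbcabdbgcgccfcb$fac  c
   21  gccfcb$facfddedbcabdbgc  c
   22  gcgccfcb$facfddedbcabdb  b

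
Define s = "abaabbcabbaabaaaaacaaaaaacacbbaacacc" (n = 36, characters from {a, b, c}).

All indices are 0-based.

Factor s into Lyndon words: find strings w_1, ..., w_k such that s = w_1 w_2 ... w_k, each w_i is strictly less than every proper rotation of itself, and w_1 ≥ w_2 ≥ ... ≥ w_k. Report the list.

emit factor 1: 'ab' (i=0, period=2)
emit factor 2: 'aabbcabb' (i=2, period=8)
emit factor 3: 'aab' (i=10, period=3)
emit factor 4: 'aaaaac' (i=13, period=6)
emit factor 5: 'aaaaaacacbbaacacc' (i=19, period=17)

["ab", "aabbcabb", "aab", "aaaaac", "aaaaaacacbbaacacc"]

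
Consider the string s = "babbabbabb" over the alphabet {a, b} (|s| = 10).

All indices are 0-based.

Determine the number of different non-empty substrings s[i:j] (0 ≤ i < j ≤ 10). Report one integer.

rank | idx | suffix
   0 |   7 | abb
   1 |   4 | abbabb
   2 |   1 | abbabbabb
   3 |   9 | b
   4 |   6 | babb
   5 |   3 | babbabb
   6 |   0 | babbabbabb
   7 |   8 | bb
   8 |   5 | bbabb
   9 |   2 | bbabbabb

SA = [7, 4, 1, 9, 6, 3, 0, 8, 5, 2]
i: (SA[i-1],SA[i]) lcp shared
  1: (7,4) 3 'abb'
  2: (4,1) 6 'abbabb'
  3: (1,9) 0 ''
  4: (9,6) 1 'b'
  5: (6,3) 4 'babb'
  6: (3,0) 7 'babbabb'
  7: (0,8) 1 'b'
  8: (8,5) 2 'bb'
  9: (5,2) 5 'bbabb'

n(n+1)/2 = 10·11/2 = 55
Σ LCP = 0 + 3 + 6 + 0 + 1 + 4 + 7 + 1 + 2 + 5 = 29
distinct = 55 − 29 = 26

26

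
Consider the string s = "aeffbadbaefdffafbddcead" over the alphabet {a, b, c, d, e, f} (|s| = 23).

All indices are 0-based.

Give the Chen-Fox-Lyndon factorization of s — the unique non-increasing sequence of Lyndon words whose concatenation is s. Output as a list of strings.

["aeffb", "adbaefdffafbddce", "ad"]

emit factor 1: 'aeffb' (i=0, period=5)
emit factor 2: 'adbaefdffafbddce' (i=5, period=16)
emit factor 3: 'ad' (i=21, period=2)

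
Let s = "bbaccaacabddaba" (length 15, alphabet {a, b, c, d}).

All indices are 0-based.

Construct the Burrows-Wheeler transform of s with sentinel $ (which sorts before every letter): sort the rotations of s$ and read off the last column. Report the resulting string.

abcdcabab$acaadb

rank  rotation          last
    0  $bbaccaacabddaba  a
    1  a$bbaccaacabddab  b
    2  aacabddaba$bbacc  c
    3  aba$bbaccaacabdd  d
    4  abddaba$bbaccaac  c
    5  acabddaba$bbacca  a
    6  accaacabddaba$bb  b
    7  ba$bbaccaacabdda  a
    8  baccaacabddaba$b  b
    9  bbaccaacabddaba$  $
   10  bddaba$bbaccaaca  a
   11  caacabddaba$bbac  c
   12  cabddaba$bbaccaa  a
   13  ccaacabddaba$bba  a
   14  daba$bbaccaacabd  d
   15  ddaba$bbaccaacab  b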